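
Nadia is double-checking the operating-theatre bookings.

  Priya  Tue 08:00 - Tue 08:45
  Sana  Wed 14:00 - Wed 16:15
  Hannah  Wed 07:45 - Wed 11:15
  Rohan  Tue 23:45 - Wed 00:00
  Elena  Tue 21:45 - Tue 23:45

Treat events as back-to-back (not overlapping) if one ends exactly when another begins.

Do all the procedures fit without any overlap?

Two intervals overlap when each starts before the other ends.
Sorted by start: Priya, Elena, Rohan, Hannah, Sana.
Elena starts after Priya ends — done with Priya.
Rohan starts exactly when Elena ends (back-to-back, no overlap) — done with Elena.
Hannah starts after Rohan ends — done with Rohan.
Sana starts after Hannah ends.
Every pair is clear; the schedule has no overlaps.

Yes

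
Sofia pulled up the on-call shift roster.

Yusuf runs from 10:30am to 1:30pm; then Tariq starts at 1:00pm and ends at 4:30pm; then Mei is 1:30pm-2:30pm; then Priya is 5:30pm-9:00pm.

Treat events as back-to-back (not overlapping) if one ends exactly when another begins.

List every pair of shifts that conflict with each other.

Mei & Tariq, Tariq & Yusuf

Sorted by start: Yusuf, Tariq, Mei, Priya.
Tariq starts before Yusuf ends → Yusuf and Tariq overlap.
Mei starts exactly when Yusuf ends (back-to-back, no overlap); Yusuf is clear from here.
Mei starts before Tariq ends → Tariq and Mei overlap.
Priya starts after Tariq ends.
Priya starts after Mei ends.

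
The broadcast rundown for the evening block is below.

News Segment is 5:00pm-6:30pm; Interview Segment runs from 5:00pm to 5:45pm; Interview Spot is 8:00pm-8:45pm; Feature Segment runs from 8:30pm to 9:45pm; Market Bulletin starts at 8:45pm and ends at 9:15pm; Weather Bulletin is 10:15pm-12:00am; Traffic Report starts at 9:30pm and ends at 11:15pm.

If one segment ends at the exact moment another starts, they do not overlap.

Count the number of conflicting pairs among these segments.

Check each pair: they overlap iff neither finishes before the other starts.
Sorted by start: News Segment, Interview Segment, Interview Spot, Feature Segment, Market Bulletin, Traffic Report, Weather Bulletin.
Interview Segment starts before News Segment ends → News Segment and Interview Segment overlap.
Interview Spot starts after News Segment ends, so nothing later overlaps News Segment either.
Interview Spot starts after Interview Segment ends, so nothing later overlaps Interview Segment either.
Feature Segment starts before Interview Spot ends → Interview Spot and Feature Segment overlap.
Market Bulletin starts exactly when Interview Spot ends (back-to-back, no overlap), so nothing later overlaps Interview Spot either.
Market Bulletin starts before Feature Segment ends → Feature Segment and Market Bulletin overlap.
Traffic Report starts before Feature Segment ends → Feature Segment and Traffic Report overlap.
Weather Bulletin starts after Feature Segment ends.
Traffic Report starts after Market Bulletin ends, so nothing later overlaps Market Bulletin either.
Weather Bulletin starts before Traffic Report ends → Traffic Report and Weather Bulletin overlap.
Overlapping pairs: Feature Segment & Interview Spot, Feature Segment & Market Bulletin, Feature Segment & Traffic Report, Interview Segment & News Segment, Traffic Report & Weather Bulletin — 5 in total.

5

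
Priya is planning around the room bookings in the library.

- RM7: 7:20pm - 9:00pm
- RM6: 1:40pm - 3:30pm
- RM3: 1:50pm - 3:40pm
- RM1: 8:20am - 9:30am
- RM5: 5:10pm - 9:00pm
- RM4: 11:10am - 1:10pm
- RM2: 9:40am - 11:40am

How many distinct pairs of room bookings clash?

3

Sorted by start: RM1, RM2, RM4, RM6, RM3, RM5, RM7.
RM2 starts after RM1 ends — done with RM1.
RM4 starts before RM2 ends → RM2 and RM4 overlap.
RM6 starts after RM2 ends — done with RM2.
RM6 starts after RM4 ends — done with RM4.
RM3 starts before RM6 ends → RM6 and RM3 overlap.
RM5 starts after RM6 ends — done with RM6.
RM5 starts after RM3 ends — done with RM3.
RM7 starts before RM5 ends → RM5 and RM7 overlap.
Overlapping pairs: RM2 & RM4, RM3 & RM6, RM5 & RM7 — 3 in total.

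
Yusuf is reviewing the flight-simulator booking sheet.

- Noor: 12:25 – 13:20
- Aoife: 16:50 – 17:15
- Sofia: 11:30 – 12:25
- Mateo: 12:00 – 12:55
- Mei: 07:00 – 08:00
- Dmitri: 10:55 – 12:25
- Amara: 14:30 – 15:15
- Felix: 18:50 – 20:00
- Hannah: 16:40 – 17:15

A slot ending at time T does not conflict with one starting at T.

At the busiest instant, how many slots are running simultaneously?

3

Sweep the timeline, counting +1 at each start and −1 at each end (ends before starts at a tie):
07:00 start Mei → 1
08:00 end Mei → 0
10:55 start Dmitri → 1
11:30 start Sofia → 2
12:00 start Mateo → 3
12:25 end Dmitri → 2
12:25 end Sofia → 1
12:25 start Noor → 2
12:55 end Mateo → 1
13:20 end Noor → 0
14:30 start Amara → 1
15:15 end Amara → 0
16:40 start Hannah → 1
16:50 start Aoife → 2
17:15 end Aoife → 1
17:15 end Hannah → 0
18:50 start Felix → 1
20:00 end Felix → 0
Peak is 3, at 12:00 (Dmitri, Mateo, Sofia).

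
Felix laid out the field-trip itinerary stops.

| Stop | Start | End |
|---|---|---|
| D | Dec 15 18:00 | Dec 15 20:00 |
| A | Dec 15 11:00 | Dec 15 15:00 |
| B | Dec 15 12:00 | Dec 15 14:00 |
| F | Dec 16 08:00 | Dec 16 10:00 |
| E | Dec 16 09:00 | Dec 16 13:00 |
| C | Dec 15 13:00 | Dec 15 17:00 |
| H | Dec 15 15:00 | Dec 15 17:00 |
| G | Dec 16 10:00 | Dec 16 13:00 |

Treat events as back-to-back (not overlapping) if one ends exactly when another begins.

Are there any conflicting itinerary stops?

Yes

Sorted by start: A, B, C, H, D, F, E, G.
B starts before A ends → A and B overlap.
That's a conflict, so the schedule is not conflict-free.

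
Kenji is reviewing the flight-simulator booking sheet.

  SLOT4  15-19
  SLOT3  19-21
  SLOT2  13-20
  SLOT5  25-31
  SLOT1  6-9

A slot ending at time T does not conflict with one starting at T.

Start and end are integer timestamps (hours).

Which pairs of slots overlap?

SLOT2 & SLOT3, SLOT2 & SLOT4

Sorted by start: SLOT1, SLOT2, SLOT4, SLOT3, SLOT5.
SLOT2 starts after SLOT1 ends — done with SLOT1.
SLOT4 starts before SLOT2 ends → SLOT2 and SLOT4 overlap.
SLOT3 starts before SLOT2 ends → SLOT2 and SLOT3 overlap.
SLOT5 starts after SLOT2 ends.
SLOT3 starts exactly when SLOT4 ends (back-to-back, no overlap) — done with SLOT4.
SLOT5 starts after SLOT3 ends.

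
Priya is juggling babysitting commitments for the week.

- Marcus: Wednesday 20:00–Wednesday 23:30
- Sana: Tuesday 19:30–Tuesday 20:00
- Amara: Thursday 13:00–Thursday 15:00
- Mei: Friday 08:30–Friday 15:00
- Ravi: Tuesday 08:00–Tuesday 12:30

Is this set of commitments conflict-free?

Sorted by start: Ravi, Sana, Marcus, Amara, Mei.
Sana starts after Ravi ends, so nothing later overlaps Ravi either.
Marcus starts after Sana ends, so nothing later overlaps Sana either.
Amara starts after Marcus ends, so nothing later overlaps Marcus either.
Mei starts after Amara ends.
Every pair is clear; the schedule has no overlaps.

Yes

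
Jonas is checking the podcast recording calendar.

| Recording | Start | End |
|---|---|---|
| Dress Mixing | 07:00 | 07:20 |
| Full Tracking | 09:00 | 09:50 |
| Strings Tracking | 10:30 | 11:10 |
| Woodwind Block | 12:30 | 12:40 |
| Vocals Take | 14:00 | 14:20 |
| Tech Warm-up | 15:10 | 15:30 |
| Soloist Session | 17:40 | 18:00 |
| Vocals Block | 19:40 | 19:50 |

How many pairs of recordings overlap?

0

Check each pair: they overlap iff neither finishes before the other starts.
Sorted by start: Dress Mixing, Full Tracking, Strings Tracking, Woodwind Block, Vocals Take, Tech Warm-up, Soloist Session, Vocals Block.
Full Tracking starts after Dress Mixing ends; Dress Mixing is clear from here.
Strings Tracking starts after Full Tracking ends; Full Tracking is clear from here.
Woodwind Block starts after Strings Tracking ends; Strings Tracking is clear from here.
Vocals Take starts after Woodwind Block ends; Woodwind Block is clear from here.
Tech Warm-up starts after Vocals Take ends; Vocals Take is clear from here.
Soloist Session starts after Tech Warm-up ends; Tech Warm-up is clear from here.
Vocals Block starts after Soloist Session ends.
No pair overlaps.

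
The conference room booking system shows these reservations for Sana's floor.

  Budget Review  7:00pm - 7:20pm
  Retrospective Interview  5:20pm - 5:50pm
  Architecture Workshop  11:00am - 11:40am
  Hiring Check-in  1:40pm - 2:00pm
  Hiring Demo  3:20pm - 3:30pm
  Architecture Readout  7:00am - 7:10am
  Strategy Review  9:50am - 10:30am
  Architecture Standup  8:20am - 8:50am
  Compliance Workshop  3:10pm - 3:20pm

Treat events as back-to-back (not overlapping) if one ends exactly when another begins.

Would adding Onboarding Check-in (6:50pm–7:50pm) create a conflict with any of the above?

Architecture Readout: ends 7:10am at or before Onboarding Check-in starts 6:50pm → clear.
Architecture Standup: ends 8:50am at or before Onboarding Check-in starts 6:50pm → clear.
Strategy Review: ends 10:30am at or before Onboarding Check-in starts 6:50pm → clear.
Architecture Workshop: ends 11:40am at or before Onboarding Check-in starts 6:50pm → clear.
Hiring Check-in: ends 2:00pm at or before Onboarding Check-in starts 6:50pm → clear.
Compliance Workshop: ends 3:20pm at or before Onboarding Check-in starts 6:50pm → clear.
Hiring Demo: ends 3:30pm at or before Onboarding Check-in starts 6:50pm → clear.
Retrospective Interview: ends 5:50pm at or before Onboarding Check-in starts 6:50pm → clear.
Budget Review: starts 7:00pm before Onboarding Check-in ends 7:50pm, and ends 7:20pm after Onboarding Check-in starts 6:50pm → overlap.
Onboarding Check-in overlaps Budget Review.

Yes — it overlaps Budget Review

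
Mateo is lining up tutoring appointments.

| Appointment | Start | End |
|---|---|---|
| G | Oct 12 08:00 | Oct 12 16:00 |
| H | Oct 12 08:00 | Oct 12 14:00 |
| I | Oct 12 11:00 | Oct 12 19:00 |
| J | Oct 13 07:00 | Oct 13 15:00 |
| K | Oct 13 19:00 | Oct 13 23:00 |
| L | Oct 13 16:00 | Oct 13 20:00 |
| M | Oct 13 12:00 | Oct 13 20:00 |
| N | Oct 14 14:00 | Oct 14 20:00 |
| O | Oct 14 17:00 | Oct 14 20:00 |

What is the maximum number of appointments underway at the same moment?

Sort all start/end points and keep a running count:
Oct 12 08:00 start G → 1
Oct 12 08:00 start H → 2
Oct 12 11:00 start I → 3
Oct 12 14:00 end H → 2
Oct 12 16:00 end G → 1
Oct 12 19:00 end I → 0
Oct 13 07:00 start J → 1
Oct 13 12:00 start M → 2
Oct 13 15:00 end J → 1
Oct 13 16:00 start L → 2
Oct 13 19:00 start K → 3
Oct 13 20:00 end L → 2
Oct 13 20:00 end M → 1
Oct 13 23:00 end K → 0
Oct 14 14:00 start N → 1
Oct 14 17:00 start O → 2
Oct 14 20:00 end N → 1
Oct 14 20:00 end O → 0
Peak is 3, at Oct 12 11:00 (G, H, I).

3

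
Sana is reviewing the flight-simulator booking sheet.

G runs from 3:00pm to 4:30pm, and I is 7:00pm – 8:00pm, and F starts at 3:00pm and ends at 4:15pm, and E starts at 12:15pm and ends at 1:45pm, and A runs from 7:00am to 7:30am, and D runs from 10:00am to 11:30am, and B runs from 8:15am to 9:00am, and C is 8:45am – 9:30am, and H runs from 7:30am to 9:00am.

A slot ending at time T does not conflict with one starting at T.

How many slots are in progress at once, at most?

3

Walk through starts and ends in time order (an end at T is processed before a start at T):
7:00am start A → 1
7:30am end A → 0
7:30am start H → 1
8:15am start B → 2
8:45am start C → 3
9:00am end B → 2
9:00am end H → 1
9:30am end C → 0
10:00am start D → 1
11:30am end D → 0
12:15pm start E → 1
1:45pm end E → 0
3:00pm start F → 1
3:00pm start G → 2
4:15pm end F → 1
4:30pm end G → 0
7:00pm start I → 1
8:00pm end I → 0
Peak is 3, at 8:45am (B, C, H).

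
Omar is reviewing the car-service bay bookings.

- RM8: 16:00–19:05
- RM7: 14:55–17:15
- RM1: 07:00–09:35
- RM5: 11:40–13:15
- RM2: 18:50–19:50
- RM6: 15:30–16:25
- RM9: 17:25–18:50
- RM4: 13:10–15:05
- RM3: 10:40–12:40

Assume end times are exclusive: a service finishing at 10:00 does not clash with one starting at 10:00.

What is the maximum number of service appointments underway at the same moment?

Sort all start/end points and keep a running count:
07:00 start RM1 → 1
09:35 end RM1 → 0
10:40 start RM3 → 1
11:40 start RM5 → 2
12:40 end RM3 → 1
13:10 start RM4 → 2
13:15 end RM5 → 1
14:55 start RM7 → 2
15:05 end RM4 → 1
15:30 start RM6 → 2
16:00 start RM8 → 3
16:25 end RM6 → 2
17:15 end RM7 → 1
17:25 start RM9 → 2
18:50 end RM9 → 1
18:50 start RM2 → 2
19:05 end RM8 → 1
19:50 end RM2 → 0
Peak is 3, at 16:00 (RM6, RM7, RM8).

3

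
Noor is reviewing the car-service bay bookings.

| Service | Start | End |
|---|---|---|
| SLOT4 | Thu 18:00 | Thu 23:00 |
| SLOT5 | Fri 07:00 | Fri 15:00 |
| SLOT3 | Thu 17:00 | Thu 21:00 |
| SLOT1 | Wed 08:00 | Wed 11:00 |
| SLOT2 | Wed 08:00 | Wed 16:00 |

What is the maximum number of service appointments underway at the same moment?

2

Sort all start/end points and keep a running count:
Wed 08:00 start SLOT1 → 1
Wed 08:00 start SLOT2 → 2
Wed 11:00 end SLOT1 → 1
Wed 16:00 end SLOT2 → 0
Thu 17:00 start SLOT3 → 1
Thu 18:00 start SLOT4 → 2
Thu 21:00 end SLOT3 → 1
Thu 23:00 end SLOT4 → 0
Fri 07:00 start SLOT5 → 1
Fri 15:00 end SLOT5 → 0
Peak is 2, at Wed 08:00 (SLOT1, SLOT2).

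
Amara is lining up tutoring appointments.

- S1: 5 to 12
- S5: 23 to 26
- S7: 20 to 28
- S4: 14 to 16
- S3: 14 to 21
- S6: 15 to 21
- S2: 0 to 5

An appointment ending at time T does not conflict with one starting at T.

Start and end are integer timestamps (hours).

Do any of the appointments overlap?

Yes

Sorted by start: S2, S1, S3, S4, S6, S7, S5.
S1 starts exactly when S2 ends (back-to-back, no overlap); S2 is clear from here.
S3 starts after S1 ends; S1 is clear from here.
S4 starts before S3 ends → S3 and S4 overlap.
That's a conflict, so the schedule is not conflict-free.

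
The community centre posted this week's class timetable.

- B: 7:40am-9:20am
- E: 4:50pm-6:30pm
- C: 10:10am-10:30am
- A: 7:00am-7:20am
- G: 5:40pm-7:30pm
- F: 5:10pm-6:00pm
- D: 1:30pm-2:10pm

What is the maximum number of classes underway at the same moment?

3

Walk through starts and ends in time order (an end at T is processed before a start at T):
7:00am start A → 1
7:20am end A → 0
7:40am start B → 1
9:20am end B → 0
10:10am start C → 1
10:30am end C → 0
1:30pm start D → 1
2:10pm end D → 0
4:50pm start E → 1
5:10pm start F → 2
5:40pm start G → 3
6:00pm end F → 2
6:30pm end E → 1
7:30pm end G → 0
Peak is 3, at 5:40pm (E, F, G).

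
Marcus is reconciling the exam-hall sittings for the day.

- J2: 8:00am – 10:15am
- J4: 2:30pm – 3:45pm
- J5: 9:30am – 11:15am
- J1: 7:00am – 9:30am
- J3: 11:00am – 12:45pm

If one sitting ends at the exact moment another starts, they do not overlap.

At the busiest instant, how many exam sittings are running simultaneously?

2

Walk through starts and ends in time order (an end at T is processed before a start at T):
7:00am start J1 → 1
8:00am start J2 → 2
9:30am end J1 → 1
9:30am start J5 → 2
10:15am end J2 → 1
11:00am start J3 → 2
11:15am end J5 → 1
12:45pm end J3 → 0
2:30pm start J4 → 1
3:45pm end J4 → 0
Peak is 2, at 8:00am (J1, J2).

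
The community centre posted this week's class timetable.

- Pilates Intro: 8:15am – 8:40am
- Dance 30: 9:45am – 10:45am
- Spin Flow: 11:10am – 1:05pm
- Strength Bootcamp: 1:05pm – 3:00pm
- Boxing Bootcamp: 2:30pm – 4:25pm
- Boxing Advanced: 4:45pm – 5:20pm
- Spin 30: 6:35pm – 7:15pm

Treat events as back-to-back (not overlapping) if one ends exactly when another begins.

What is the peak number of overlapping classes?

Sweep the timeline, counting +1 at each start and −1 at each end (ends before starts at a tie):
8:15am start Pilates Intro → 1
8:40am end Pilates Intro → 0
9:45am start Dance 30 → 1
10:45am end Dance 30 → 0
11:10am start Spin Flow → 1
1:05pm end Spin Flow → 0
1:05pm start Strength Bootcamp → 1
2:30pm start Boxing Bootcamp → 2
3:00pm end Strength Bootcamp → 1
4:25pm end Boxing Bootcamp → 0
4:45pm start Boxing Advanced → 1
5:20pm end Boxing Advanced → 0
6:35pm start Spin 30 → 1
7:15pm end Spin 30 → 0
Peak is 2, at 2:30pm (Boxing Bootcamp, Strength Bootcamp).

2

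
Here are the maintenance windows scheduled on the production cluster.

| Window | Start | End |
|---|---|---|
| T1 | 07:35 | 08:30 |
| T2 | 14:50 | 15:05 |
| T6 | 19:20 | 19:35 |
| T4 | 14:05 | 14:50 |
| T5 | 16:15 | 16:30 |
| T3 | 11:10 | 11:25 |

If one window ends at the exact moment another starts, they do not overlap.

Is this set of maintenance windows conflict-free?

Yes

Sorted by start: T1, T3, T4, T2, T5, T6.
T3 starts after T1 ends, so T1 has no further overlaps.
T4 starts after T3 ends, so T3 has no further overlaps.
T2 starts exactly when T4 ends (back-to-back, no overlap), so T4 has no further overlaps.
T5 starts after T2 ends, so T2 has no further overlaps.
T6 starts after T5 ends.
Every pair is clear; the schedule has no overlaps.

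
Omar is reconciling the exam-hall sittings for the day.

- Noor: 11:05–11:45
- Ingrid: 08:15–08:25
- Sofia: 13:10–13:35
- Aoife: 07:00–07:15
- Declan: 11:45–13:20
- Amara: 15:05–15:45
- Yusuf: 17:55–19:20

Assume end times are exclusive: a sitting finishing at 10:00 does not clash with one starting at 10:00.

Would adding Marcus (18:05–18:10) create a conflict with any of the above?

Yes — it overlaps Yusuf

Aoife: ends 07:15 at or before Marcus starts 18:05 → clear.
Ingrid: ends 08:25 at or before Marcus starts 18:05 → clear.
Noor: ends 11:45 at or before Marcus starts 18:05 → clear.
Declan: ends 13:20 at or before Marcus starts 18:05 → clear.
Sofia: ends 13:35 at or before Marcus starts 18:05 → clear.
Amara: ends 15:45 at or before Marcus starts 18:05 → clear.
Yusuf: starts 17:55 before Marcus ends 18:10, and ends 19:20 after Marcus starts 18:05 → overlap.
Marcus overlaps Yusuf.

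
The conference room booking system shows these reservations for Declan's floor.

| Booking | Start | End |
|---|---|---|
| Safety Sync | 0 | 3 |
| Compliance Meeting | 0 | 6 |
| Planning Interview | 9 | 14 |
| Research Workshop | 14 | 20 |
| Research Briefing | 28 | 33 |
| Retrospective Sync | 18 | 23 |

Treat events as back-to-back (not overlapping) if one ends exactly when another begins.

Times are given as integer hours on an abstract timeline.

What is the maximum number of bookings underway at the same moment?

2

Sweep the timeline, counting +1 at each start and −1 at each end (ends before starts at a tie):
0 start Compliance Meeting → 1
0 start Safety Sync → 2
3 end Safety Sync → 1
6 end Compliance Meeting → 0
9 start Planning Interview → 1
14 end Planning Interview → 0
14 start Research Workshop → 1
18 start Retrospective Sync → 2
20 end Research Workshop → 1
23 end Retrospective Sync → 0
28 start Research Briefing → 1
33 end Research Briefing → 0
Peak is 2, at 0 (Compliance Meeting, Safety Sync).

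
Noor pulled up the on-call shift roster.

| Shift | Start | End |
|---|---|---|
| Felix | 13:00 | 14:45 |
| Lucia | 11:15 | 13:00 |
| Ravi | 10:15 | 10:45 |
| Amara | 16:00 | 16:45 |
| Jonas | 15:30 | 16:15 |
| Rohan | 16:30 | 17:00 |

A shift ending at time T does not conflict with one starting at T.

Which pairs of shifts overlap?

Amara & Jonas, Amara & Rohan

Check each pair: they overlap iff neither finishes before the other starts.
Sorted by start: Ravi, Lucia, Felix, Jonas, Amara, Rohan.
Lucia starts after Ravi ends — done with Ravi.
Felix starts exactly when Lucia ends (back-to-back, no overlap) — done with Lucia.
Jonas starts after Felix ends — done with Felix.
Amara starts before Jonas ends → Jonas and Amara overlap.
Rohan starts after Jonas ends.
Rohan starts before Amara ends → Amara and Rohan overlap.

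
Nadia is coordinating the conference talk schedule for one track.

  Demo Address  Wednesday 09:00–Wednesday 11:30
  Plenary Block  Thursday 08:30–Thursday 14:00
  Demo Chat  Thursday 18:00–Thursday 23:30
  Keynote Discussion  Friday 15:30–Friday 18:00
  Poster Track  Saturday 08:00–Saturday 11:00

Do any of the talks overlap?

No

Two intervals overlap when each starts before the other ends.
Sorted by start: Demo Address, Plenary Block, Demo Chat, Keynote Discussion, Poster Track.
Plenary Block starts after Demo Address ends; Demo Address is clear from here.
Demo Chat starts after Plenary Block ends; Plenary Block is clear from here.
Keynote Discussion starts after Demo Chat ends; Demo Chat is clear from here.
Poster Track starts after Keynote Discussion ends.
Every pair is clear; the schedule has no overlaps.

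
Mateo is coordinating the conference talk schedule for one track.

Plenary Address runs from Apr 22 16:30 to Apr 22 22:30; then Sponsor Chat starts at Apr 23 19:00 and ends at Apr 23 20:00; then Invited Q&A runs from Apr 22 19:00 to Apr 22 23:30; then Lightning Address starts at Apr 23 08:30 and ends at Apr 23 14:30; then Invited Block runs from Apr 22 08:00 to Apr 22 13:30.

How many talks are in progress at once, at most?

2

Sweep the timeline, counting +1 at each start and −1 at each end (ends before starts at a tie):
Apr 22 08:00 start Invited Block → 1
Apr 22 13:30 end Invited Block → 0
Apr 22 16:30 start Plenary Address → 1
Apr 22 19:00 start Invited Q&A → 2
Apr 22 22:30 end Plenary Address → 1
Apr 22 23:30 end Invited Q&A → 0
Apr 23 08:30 start Lightning Address → 1
Apr 23 14:30 end Lightning Address → 0
Apr 23 19:00 start Sponsor Chat → 1
Apr 23 20:00 end Sponsor Chat → 0
Peak is 2, at Apr 22 19:00 (Invited Q&A, Plenary Address).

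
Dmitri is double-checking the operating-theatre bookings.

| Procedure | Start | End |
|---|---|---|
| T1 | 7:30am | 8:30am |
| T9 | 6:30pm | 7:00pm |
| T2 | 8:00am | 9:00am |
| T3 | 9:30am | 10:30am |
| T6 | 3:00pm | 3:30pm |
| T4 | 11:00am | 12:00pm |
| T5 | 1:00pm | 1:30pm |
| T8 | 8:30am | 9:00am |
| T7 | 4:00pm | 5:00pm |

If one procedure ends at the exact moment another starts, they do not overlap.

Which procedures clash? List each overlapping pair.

T1 & T2, T2 & T8

Sorted by start: T1, T2, T8, T3, T4, T5, T6, T7, T9.
T2 starts before T1 ends → T1 and T2 overlap.
T8 starts exactly when T1 ends (back-to-back, no overlap) — done with T1.
T8 starts before T2 ends → T2 and T8 overlap.
T3 starts after T2 ends — done with T2.
T3 starts after T8 ends — done with T8.
T4 starts after T3 ends — done with T3.
T5 starts after T4 ends — done with T4.
T6 starts after T5 ends — done with T5.
T7 starts after T6 ends — done with T6.
T9 starts after T7 ends.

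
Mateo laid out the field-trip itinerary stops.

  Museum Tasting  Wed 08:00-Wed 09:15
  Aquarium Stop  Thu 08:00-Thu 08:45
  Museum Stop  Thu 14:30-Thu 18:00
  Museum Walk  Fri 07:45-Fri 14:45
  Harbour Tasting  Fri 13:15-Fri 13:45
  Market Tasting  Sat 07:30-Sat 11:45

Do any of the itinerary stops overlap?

Sorted by start: Museum Tasting, Aquarium Stop, Museum Stop, Museum Walk, Harbour Tasting, Market Tasting.
Aquarium Stop starts after Museum Tasting ends; Museum Tasting is clear from here.
Museum Stop starts after Aquarium Stop ends; Aquarium Stop is clear from here.
Museum Walk starts after Museum Stop ends; Museum Stop is clear from here.
Harbour Tasting starts before Museum Walk ends → Museum Walk and Harbour Tasting overlap.
That's a conflict, so the schedule is not conflict-free.

Yes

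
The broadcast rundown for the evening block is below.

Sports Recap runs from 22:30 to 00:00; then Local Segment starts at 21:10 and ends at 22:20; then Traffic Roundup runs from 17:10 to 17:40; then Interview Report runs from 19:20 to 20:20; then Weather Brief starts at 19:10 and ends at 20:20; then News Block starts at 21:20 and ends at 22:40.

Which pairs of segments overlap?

Interview Report & Weather Brief, Local Segment & News Block, News Block & Sports Recap

Check each pair: they overlap iff neither finishes before the other starts.
Sorted by start: Traffic Roundup, Weather Brief, Interview Report, Local Segment, News Block, Sports Recap.
Weather Brief starts after Traffic Roundup ends, so nothing later overlaps Traffic Roundup either.
Interview Report starts before Weather Brief ends → Weather Brief and Interview Report overlap.
Local Segment starts after Weather Brief ends, so nothing later overlaps Weather Brief either.
Local Segment starts after Interview Report ends, so nothing later overlaps Interview Report either.
News Block starts before Local Segment ends → Local Segment and News Block overlap.
Sports Recap starts after Local Segment ends.
Sports Recap starts before News Block ends → News Block and Sports Recap overlap.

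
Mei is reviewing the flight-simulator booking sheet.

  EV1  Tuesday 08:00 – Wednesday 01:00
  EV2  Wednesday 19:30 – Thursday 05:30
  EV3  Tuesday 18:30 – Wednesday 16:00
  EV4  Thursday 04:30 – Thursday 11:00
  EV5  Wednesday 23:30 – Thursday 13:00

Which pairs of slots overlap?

Sorted by start: EV1, EV3, EV2, EV5, EV4.
EV3 starts before EV1 ends → EV1 and EV3 overlap.
EV2 starts after EV1 ends; EV1 is clear from here.
EV2 starts after EV3 ends; EV3 is clear from here.
EV5 starts before EV2 ends → EV2 and EV5 overlap.
EV4 starts before EV2 ends → EV2 and EV4 overlap.
EV4 starts before EV5 ends → EV5 and EV4 overlap.

EV1 & EV3, EV2 & EV4, EV2 & EV5, EV4 & EV5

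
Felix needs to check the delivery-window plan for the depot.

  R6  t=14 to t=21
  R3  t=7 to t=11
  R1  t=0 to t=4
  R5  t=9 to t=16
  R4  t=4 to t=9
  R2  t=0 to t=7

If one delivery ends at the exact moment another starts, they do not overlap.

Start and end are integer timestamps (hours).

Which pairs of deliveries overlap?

Sorted by start: R1, R2, R4, R3, R5, R6.
R2 starts before R1 ends → R1 and R2 overlap.
R4 starts exactly when R1 ends (back-to-back, no overlap), so R1 has no further overlaps.
R4 starts before R2 ends → R2 and R4 overlap.
R3 starts exactly when R2 ends (back-to-back, no overlap), so R2 has no further overlaps.
R3 starts before R4 ends → R4 and R3 overlap.
R5 starts exactly when R4 ends (back-to-back, no overlap), so R4 has no further overlaps.
R5 starts before R3 ends → R3 and R5 overlap.
R6 starts after R3 ends.
R6 starts before R5 ends → R5 and R6 overlap.

R1 & R2, R2 & R4, R3 & R4, R3 & R5, R5 & R6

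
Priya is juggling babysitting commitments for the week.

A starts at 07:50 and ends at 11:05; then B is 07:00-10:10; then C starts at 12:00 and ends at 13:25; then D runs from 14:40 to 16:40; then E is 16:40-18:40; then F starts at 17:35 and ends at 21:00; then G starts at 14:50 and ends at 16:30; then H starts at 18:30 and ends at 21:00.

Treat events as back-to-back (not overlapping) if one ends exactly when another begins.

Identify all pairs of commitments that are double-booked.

A & B, D & G, E & F, E & H, F & H

Check each pair: they overlap iff neither finishes before the other starts.
Sorted by start: B, A, C, D, G, E, F, H.
A starts before B ends → B and A overlap.
C starts after B ends, so nothing later overlaps B either.
C starts after A ends, so nothing later overlaps A either.
D starts after C ends, so nothing later overlaps C either.
G starts before D ends → D and G overlap.
E starts exactly when D ends (back-to-back, no overlap), so nothing later overlaps D either.
E starts after G ends, so nothing later overlaps G either.
F starts before E ends → E and F overlap.
H starts before E ends → E and H overlap.
H starts before F ends → F and H overlap.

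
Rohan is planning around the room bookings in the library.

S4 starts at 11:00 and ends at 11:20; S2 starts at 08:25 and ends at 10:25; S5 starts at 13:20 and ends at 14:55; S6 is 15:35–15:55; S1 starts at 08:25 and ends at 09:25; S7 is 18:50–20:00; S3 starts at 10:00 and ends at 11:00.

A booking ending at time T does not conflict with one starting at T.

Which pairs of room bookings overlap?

S1 & S2, S2 & S3

Two intervals overlap when each starts before the other ends.
Sorted by start: S1, S2, S3, S4, S5, S6, S7.
S2 starts before S1 ends → S1 and S2 overlap.
S3 starts after S1 ends, so nothing later overlaps S1 either.
S3 starts before S2 ends → S2 and S3 overlap.
S4 starts after S2 ends, so nothing later overlaps S2 either.
S4 starts exactly when S3 ends (back-to-back, no overlap), so nothing later overlaps S3 either.
S5 starts after S4 ends, so nothing later overlaps S4 either.
S6 starts after S5 ends, so nothing later overlaps S5 either.
S7 starts after S6 ends.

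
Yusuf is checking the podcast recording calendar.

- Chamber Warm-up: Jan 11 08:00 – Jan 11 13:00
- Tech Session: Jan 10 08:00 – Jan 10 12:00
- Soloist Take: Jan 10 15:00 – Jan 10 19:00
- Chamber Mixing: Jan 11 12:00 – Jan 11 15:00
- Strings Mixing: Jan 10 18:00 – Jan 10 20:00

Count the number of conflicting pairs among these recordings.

Sorted by start: Tech Session, Soloist Take, Strings Mixing, Chamber Warm-up, Chamber Mixing.
Soloist Take starts after Tech Session ends, so nothing later overlaps Tech Session either.
Strings Mixing starts before Soloist Take ends → Soloist Take and Strings Mixing overlap.
Chamber Warm-up starts after Soloist Take ends, so nothing later overlaps Soloist Take either.
Chamber Warm-up starts after Strings Mixing ends, so nothing later overlaps Strings Mixing either.
Chamber Mixing starts before Chamber Warm-up ends → Chamber Warm-up and Chamber Mixing overlap.
Overlapping pairs: Chamber Mixing & Chamber Warm-up, Soloist Take & Strings Mixing — 2 in total.

2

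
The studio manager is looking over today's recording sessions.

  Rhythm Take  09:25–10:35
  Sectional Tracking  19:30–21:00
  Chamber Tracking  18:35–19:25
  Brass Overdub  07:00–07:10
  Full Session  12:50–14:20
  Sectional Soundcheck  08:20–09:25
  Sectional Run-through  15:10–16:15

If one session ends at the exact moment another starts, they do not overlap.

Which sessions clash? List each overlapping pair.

Sorted by start: Brass Overdub, Sectional Soundcheck, Rhythm Take, Full Session, Sectional Run-through, Chamber Tracking, Sectional Tracking.
Sectional Soundcheck starts after Brass Overdub ends, so nothing later overlaps Brass Overdub either.
Rhythm Take starts exactly when Sectional Soundcheck ends (back-to-back, no overlap), so nothing later overlaps Sectional Soundcheck either.
Full Session starts after Rhythm Take ends, so nothing later overlaps Rhythm Take either.
Sectional Run-through starts after Full Session ends, so nothing later overlaps Full Session either.
Chamber Tracking starts after Sectional Run-through ends, so nothing later overlaps Sectional Run-through either.
Sectional Tracking starts after Chamber Tracking ends.

no conflicts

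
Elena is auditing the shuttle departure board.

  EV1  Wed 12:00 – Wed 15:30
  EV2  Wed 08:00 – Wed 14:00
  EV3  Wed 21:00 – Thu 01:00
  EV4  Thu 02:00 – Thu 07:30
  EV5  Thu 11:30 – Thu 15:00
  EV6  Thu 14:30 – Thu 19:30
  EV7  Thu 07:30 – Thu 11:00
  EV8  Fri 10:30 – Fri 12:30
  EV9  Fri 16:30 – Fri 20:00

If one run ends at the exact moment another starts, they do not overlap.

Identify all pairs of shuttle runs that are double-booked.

EV1 & EV2, EV5 & EV6

Sorted by start: EV2, EV1, EV3, EV4, EV7, EV5, EV6, EV8, EV9.
EV1 starts before EV2 ends → EV2 and EV1 overlap.
EV3 starts after EV2 ends, so nothing later overlaps EV2 either.
EV3 starts after EV1 ends, so nothing later overlaps EV1 either.
EV4 starts after EV3 ends, so nothing later overlaps EV3 either.
EV7 starts exactly when EV4 ends (back-to-back, no overlap), so nothing later overlaps EV4 either.
EV5 starts after EV7 ends, so nothing later overlaps EV7 either.
EV6 starts before EV5 ends → EV5 and EV6 overlap.
EV8 starts after EV5 ends, so nothing later overlaps EV5 either.
EV8 starts after EV6 ends, so nothing later overlaps EV6 either.
EV9 starts after EV8 ends.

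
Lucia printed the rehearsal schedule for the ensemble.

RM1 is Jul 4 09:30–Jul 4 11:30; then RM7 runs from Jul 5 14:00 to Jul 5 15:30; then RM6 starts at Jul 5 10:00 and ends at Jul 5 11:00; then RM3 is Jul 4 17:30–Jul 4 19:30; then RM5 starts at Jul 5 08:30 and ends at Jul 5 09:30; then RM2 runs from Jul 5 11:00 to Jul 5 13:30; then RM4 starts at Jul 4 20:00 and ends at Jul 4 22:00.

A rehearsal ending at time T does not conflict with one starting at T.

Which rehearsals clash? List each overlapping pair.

no conflicts

Two intervals overlap when each starts before the other ends.
Sorted by start: RM1, RM3, RM4, RM5, RM6, RM2, RM7.
RM3 starts after RM1 ends, so nothing later overlaps RM1 either.
RM4 starts after RM3 ends, so nothing later overlaps RM3 either.
RM5 starts after RM4 ends, so nothing later overlaps RM4 either.
RM6 starts after RM5 ends, so nothing later overlaps RM5 either.
RM2 starts exactly when RM6 ends (back-to-back, no overlap), so nothing later overlaps RM6 either.
RM7 starts after RM2 ends.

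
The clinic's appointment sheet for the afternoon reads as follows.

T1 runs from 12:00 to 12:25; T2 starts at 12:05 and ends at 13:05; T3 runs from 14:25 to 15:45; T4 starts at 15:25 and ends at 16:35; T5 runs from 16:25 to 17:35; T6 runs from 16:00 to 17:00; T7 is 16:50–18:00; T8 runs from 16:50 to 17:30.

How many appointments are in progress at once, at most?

Sort all start/end points and keep a running count:
12:00 start T1 → 1
12:05 start T2 → 2
12:25 end T1 → 1
13:05 end T2 → 0
14:25 start T3 → 1
15:25 start T4 → 2
15:45 end T3 → 1
16:00 start T6 → 2
16:25 start T5 → 3
16:35 end T4 → 2
16:50 start T7 → 3
16:50 start T8 → 4
17:00 end T6 → 3
17:30 end T8 → 2
17:35 end T5 → 1
18:00 end T7 → 0
Peak is 4, at 16:50 (T5, T6, T7, T8).

4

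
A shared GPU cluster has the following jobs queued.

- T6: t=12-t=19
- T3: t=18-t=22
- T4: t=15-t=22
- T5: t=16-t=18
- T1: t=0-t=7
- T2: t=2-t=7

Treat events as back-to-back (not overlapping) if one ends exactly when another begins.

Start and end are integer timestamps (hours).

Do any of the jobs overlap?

Yes

Two intervals overlap when each starts before the other ends.
Sorted by start: T1, T2, T6, T4, T5, T3.
T2 starts before T1 ends → T1 and T2 overlap.
That's a conflict, so the schedule is not conflict-free.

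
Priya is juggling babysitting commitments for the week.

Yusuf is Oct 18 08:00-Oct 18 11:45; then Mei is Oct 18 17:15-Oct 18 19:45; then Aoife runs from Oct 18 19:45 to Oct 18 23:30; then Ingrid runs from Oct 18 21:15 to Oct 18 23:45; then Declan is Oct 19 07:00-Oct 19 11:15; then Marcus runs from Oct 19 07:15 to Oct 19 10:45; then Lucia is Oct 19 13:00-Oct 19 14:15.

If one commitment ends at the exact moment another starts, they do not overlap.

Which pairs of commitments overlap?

Check each pair: they overlap iff neither finishes before the other starts.
Sorted by start: Yusuf, Mei, Aoife, Ingrid, Declan, Marcus, Lucia.
Mei starts after Yusuf ends, so nothing later overlaps Yusuf either.
Aoife starts exactly when Mei ends (back-to-back, no overlap), so nothing later overlaps Mei either.
Ingrid starts before Aoife ends → Aoife and Ingrid overlap.
Declan starts after Aoife ends, so nothing later overlaps Aoife either.
Declan starts after Ingrid ends, so nothing later overlaps Ingrid either.
Marcus starts before Declan ends → Declan and Marcus overlap.
Lucia starts after Declan ends.
Lucia starts after Marcus ends.

Aoife & Ingrid, Declan & Marcus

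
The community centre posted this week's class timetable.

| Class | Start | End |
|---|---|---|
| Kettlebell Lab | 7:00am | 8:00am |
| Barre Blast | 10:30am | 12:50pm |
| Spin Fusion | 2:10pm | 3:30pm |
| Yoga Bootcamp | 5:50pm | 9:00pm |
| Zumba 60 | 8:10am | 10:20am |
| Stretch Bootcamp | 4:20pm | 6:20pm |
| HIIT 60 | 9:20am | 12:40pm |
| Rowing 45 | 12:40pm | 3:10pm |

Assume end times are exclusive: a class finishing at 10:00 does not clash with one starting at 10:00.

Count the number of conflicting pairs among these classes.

Sorted by start: Kettlebell Lab, Zumba 60, HIIT 60, Barre Blast, Rowing 45, Spin Fusion, Stretch Bootcamp, Yoga Bootcamp.
Zumba 60 starts after Kettlebell Lab ends, so Kettlebell Lab has no further overlaps.
HIIT 60 starts before Zumba 60 ends → Zumba 60 and HIIT 60 overlap.
Barre Blast starts after Zumba 60 ends, so Zumba 60 has no further overlaps.
Barre Blast starts before HIIT 60 ends → HIIT 60 and Barre Blast overlap.
Rowing 45 starts exactly when HIIT 60 ends (back-to-back, no overlap), so HIIT 60 has no further overlaps.
Rowing 45 starts before Barre Blast ends → Barre Blast and Rowing 45 overlap.
Spin Fusion starts after Barre Blast ends, so Barre Blast has no further overlaps.
Spin Fusion starts before Rowing 45 ends → Rowing 45 and Spin Fusion overlap.
Stretch Bootcamp starts after Rowing 45 ends, so Rowing 45 has no further overlaps.
Stretch Bootcamp starts after Spin Fusion ends, so Spin Fusion has no further overlaps.
Yoga Bootcamp starts before Stretch Bootcamp ends → Stretch Bootcamp and Yoga Bootcamp overlap.
Overlapping pairs: Barre Blast & HIIT 60, Barre Blast & Rowing 45, HIIT 60 & Zumba 60, Rowing 45 & Spin Fusion, Stretch Bootcamp & Yoga Bootcamp — 5 in total.

5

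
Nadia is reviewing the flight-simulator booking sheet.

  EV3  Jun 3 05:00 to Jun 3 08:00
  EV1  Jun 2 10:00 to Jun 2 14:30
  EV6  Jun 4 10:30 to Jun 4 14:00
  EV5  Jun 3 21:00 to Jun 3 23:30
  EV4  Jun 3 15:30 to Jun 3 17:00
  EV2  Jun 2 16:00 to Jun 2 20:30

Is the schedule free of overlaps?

Yes

Sorted by start: EV1, EV2, EV3, EV4, EV5, EV6.
EV2 starts after EV1 ends — done with EV1.
EV3 starts after EV2 ends — done with EV2.
EV4 starts after EV3 ends — done with EV3.
EV5 starts after EV4 ends — done with EV4.
EV6 starts after EV5 ends.
Every pair is clear; the schedule has no overlaps.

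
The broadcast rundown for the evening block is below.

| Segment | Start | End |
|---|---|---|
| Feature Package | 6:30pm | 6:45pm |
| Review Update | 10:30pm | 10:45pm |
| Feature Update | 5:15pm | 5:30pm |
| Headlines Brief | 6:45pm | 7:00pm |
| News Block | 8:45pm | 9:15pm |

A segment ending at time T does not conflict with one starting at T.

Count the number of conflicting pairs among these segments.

0

Sorted by start: Feature Update, Feature Package, Headlines Brief, News Block, Review Update.
Feature Package starts after Feature Update ends, so Feature Update has no further overlaps.
Headlines Brief starts exactly when Feature Package ends (back-to-back, no overlap), so Feature Package has no further overlaps.
News Block starts after Headlines Brief ends, so Headlines Brief has no further overlaps.
Review Update starts after News Block ends.
No pair overlaps.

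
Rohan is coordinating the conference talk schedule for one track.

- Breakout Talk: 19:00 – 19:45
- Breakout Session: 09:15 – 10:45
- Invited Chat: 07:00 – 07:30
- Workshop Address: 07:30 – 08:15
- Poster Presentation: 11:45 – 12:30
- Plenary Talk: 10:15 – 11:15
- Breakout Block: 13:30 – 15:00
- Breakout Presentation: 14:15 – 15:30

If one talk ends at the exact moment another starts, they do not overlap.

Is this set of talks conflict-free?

Sorted by start: Invited Chat, Workshop Address, Breakout Session, Plenary Talk, Poster Presentation, Breakout Block, Breakout Presentation, Breakout Talk.
Workshop Address starts exactly when Invited Chat ends (back-to-back, no overlap) — done with Invited Chat.
Breakout Session starts after Workshop Address ends — done with Workshop Address.
Plenary Talk starts before Breakout Session ends → Breakout Session and Plenary Talk overlap.
That's a conflict, so the schedule is not conflict-free.

No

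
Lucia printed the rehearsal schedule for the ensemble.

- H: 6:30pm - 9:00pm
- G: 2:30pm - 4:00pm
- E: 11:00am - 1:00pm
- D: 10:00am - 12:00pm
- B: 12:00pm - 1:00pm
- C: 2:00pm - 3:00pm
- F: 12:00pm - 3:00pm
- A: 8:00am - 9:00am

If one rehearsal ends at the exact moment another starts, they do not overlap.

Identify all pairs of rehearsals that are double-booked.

Check each pair: they overlap iff neither finishes before the other starts.
Sorted by start: A, D, E, B, F, C, G, H.
D starts after A ends, so A has no further overlaps.
E starts before D ends → D and E overlap.
B starts exactly when D ends (back-to-back, no overlap), so D has no further overlaps.
B starts before E ends → E and B overlap.
F starts before E ends → E and F overlap.
C starts after E ends, so E has no further overlaps.
F starts before B ends → B and F overlap.
C starts after B ends, so B has no further overlaps.
C starts before F ends → F and C overlap.
G starts before F ends → F and G overlap.
H starts after F ends.
G starts before C ends → C and G overlap.
H starts after C ends.
H starts after G ends.

B & E, B & F, C & F, C & G, D & E, E & F, F & G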